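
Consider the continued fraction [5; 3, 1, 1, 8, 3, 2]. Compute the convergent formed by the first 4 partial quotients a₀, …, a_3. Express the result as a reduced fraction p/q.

a_0 = 5: 5/1
a_1 = 3: 16/3
a_2 = 1: 21/4
a_3 = 1: 37/7

37/7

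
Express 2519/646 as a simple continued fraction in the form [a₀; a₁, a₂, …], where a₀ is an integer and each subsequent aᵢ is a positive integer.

[3; 1, 8, 1, 15, 4]

Apply division with remainder until the remainder is 0:
2519 ÷ 646 → quotient 3, remainder 581
646 ÷ 581 → quotient 1, remainder 65
581 ÷ 65 → quotient 8, remainder 61
65 ÷ 61 → quotient 1, remainder 4
61 ÷ 4 → quotient 15, remainder 1
4 ÷ 1 → quotient 4, remainder 0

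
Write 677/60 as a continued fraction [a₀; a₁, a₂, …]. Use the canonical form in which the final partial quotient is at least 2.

677 ÷ 60 → quotient 11, remainder 17
60 ÷ 17 → quotient 3, remainder 9
17 ÷ 9 → quotient 1, remainder 8
9 ÷ 8 → quotient 1, remainder 1
8 ÷ 1 → quotient 8, remainder 0

[11; 3, 1, 1, 8]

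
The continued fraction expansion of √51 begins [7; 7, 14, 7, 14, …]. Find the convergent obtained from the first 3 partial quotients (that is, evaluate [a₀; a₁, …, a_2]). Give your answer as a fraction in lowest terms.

707/99

Start with 14.
7 + 1/(14/1) = 7 + 1/14 = 99/14
7 + 1/(99/14) = 7 + 14/99 = 707/99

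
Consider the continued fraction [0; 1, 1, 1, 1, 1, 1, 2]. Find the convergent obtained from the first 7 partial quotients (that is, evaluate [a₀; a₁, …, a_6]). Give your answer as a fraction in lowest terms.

8/13

a_0 = 0: 0/1
a_1 = 1: 1/1
a_2 = 1: 1/2
a_3 = 1: 2/3
a_4 = 1: 3/5
a_5 = 1: 5/8
a_6 = 1: 8/13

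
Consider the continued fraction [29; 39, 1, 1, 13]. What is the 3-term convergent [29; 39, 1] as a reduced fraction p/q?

a_0 = 29: 29/1
a_1 = 39: 1132/39
a_2 = 1: 1161/40

1161/40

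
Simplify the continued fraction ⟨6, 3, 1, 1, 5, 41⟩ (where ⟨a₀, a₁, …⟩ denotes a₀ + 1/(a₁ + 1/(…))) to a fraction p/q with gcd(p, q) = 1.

10089/1606

Start with 41.
5 + 1/(41/1) = 5 + 1/41 = 206/41
1 + 1/(206/41) = 1 + 41/206 = 247/206
1 + 1/(247/206) = 1 + 206/247 = 453/247
3 + 1/(453/247) = 3 + 247/453 = 1606/453
6 + 1/(1606/453) = 6 + 453/1606 = 10089/1606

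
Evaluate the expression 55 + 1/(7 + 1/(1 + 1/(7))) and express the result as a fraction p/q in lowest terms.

Use the convergent recurrence hₖ = aₖ·hₖ₋₁ + hₖ₋₂ (and likewise for the denominators kₖ):
a_0 = 55: 55/1
a_1 = 7: 386/7
a_2 = 1: 441/8
a_3 = 7: 3473/63

3473/63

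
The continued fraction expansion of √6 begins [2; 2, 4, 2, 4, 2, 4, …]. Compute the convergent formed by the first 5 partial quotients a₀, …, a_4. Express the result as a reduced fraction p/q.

218/89

Compute successive convergents:
a_0 = 2: 2/1
a_1 = 2: 5/2
a_2 = 4: 22/9
a_3 = 2: 49/20
a_4 = 4: 218/89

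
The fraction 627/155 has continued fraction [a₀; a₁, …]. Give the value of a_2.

7

Run the Euclidean algorithm, recording each quotient:
627 ÷ 155 → quotient 4, remainder 7
155 ÷ 7 → quotient 22, remainder 1
7 ÷ 1 → quotient 7, remainder 0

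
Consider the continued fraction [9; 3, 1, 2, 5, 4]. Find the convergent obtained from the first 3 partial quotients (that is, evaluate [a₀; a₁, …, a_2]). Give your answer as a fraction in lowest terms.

a_0 = 9: 9/1
a_1 = 3: 28/3
a_2 = 1: 37/4

37/4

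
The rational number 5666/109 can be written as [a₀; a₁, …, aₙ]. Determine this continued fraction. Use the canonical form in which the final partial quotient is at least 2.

[51; 1, 53, 2]

Repeatedly divide and take the remainder:
5666 = 51·109 + 107, so a_0 = 51
109 = 1·107 + 2, so a_1 = 1
107 = 53·2 + 1, so a_2 = 53
2 = 2·1 + 0, so a_3 = 2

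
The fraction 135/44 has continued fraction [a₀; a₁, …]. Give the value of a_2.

Repeatedly divide and take the remainder:
135 ÷ 44 → quotient 3, remainder 3
44 ÷ 3 → quotient 14, remainder 2
3 ÷ 2 → quotient 1, remainder 1

1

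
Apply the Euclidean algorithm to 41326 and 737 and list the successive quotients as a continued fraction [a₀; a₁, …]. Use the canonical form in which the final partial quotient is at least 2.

[56; 13, 1, 1, 1, 5, 3]

Repeatedly divide and take the remainder:
41326 ÷ 737 → quotient 56, remainder 54
737 ÷ 54 → quotient 13, remainder 35
54 ÷ 35 → quotient 1, remainder 19
35 ÷ 19 → quotient 1, remainder 16
19 ÷ 16 → quotient 1, remainder 3
16 ÷ 3 → quotient 5, remainder 1
3 ÷ 1 → quotient 3, remainder 0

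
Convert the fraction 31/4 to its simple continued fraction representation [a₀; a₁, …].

31 ÷ 4 → quotient 7, remainder 3
4 ÷ 3 → quotient 1, remainder 1
3 ÷ 1 → quotient 3, remainder 0

[7; 1, 3]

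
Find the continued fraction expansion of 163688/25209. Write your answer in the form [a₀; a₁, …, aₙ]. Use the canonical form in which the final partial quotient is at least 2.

163688 = 6·25209 + 12434, so a_0 = 6
25209 = 2·12434 + 341, so a_1 = 2
12434 = 36·341 + 158, so a_2 = 36
341 = 2·158 + 25, so a_3 = 2
158 = 6·25 + 8, so a_4 = 6
25 = 3·8 + 1, so a_5 = 3
8 = 8·1 + 0, so a_6 = 8

[6; 2, 36, 2, 6, 3, 8]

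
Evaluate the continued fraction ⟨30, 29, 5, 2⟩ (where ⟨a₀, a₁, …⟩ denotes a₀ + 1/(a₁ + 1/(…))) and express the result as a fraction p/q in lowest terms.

9641/321

Use the convergent recurrence hₖ = aₖ·hₖ₋₁ + hₖ₋₂ (and likewise for the denominators kₖ):
a_0 = 30: 30/1
a_1 = 29: 871/29
a_2 = 5: 4385/146
a_3 = 2: 9641/321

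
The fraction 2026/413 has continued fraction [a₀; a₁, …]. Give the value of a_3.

Apply division with remainder until the remainder is 0:
2026 = 4·413 + 374, so a_0 = 4
413 = 1·374 + 39, so a_1 = 1
374 = 9·39 + 23, so a_2 = 9
39 = 1·23 + 16, so a_3 = 1

1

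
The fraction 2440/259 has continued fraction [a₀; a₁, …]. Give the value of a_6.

2440 ÷ 259 → quotient 9, remainder 109
259 ÷ 109 → quotient 2, remainder 41
109 ÷ 41 → quotient 2, remainder 27
41 ÷ 27 → quotient 1, remainder 14
27 ÷ 14 → quotient 1, remainder 13
14 ÷ 13 → quotient 1, remainder 1
13 ÷ 1 → quotient 13, remainder 0

13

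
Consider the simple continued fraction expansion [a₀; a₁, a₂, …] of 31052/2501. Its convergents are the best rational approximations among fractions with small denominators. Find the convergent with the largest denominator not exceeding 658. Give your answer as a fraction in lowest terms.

1254/101

a_0 = 12: 12/1  (≤ bound)
a_1 = 2: 25/2  (≤ bound)
a_2 = 2: 62/5  (≤ bound)
a_3 = 2: 149/12  (≤ bound)
a_4 = 7: 1105/89  (≤ bound)
a_5 = 1: 1254/101  (≤ bound)
a_6 = 11: 14899/1200  (> 658, stop)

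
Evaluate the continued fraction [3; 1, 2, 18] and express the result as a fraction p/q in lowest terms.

202/55

Start with 18.
2 + 1/(18/1) = 2 + 1/18 = 37/18
1 + 1/(37/18) = 1 + 18/37 = 55/37
3 + 1/(55/37) = 3 + 37/55 = 202/55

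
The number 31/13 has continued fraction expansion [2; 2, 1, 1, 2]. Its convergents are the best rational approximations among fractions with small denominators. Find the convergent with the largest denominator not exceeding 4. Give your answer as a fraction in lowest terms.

7/3

List convergents until the denominator exceeds the bound:
a_0 = 2: 2/1  (≤ bound)
a_1 = 2: 5/2  (≤ bound)
a_2 = 1: 7/3  (≤ bound)
a_3 = 1: 12/5  (> 4, stop)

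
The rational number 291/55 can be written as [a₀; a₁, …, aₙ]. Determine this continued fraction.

[5; 3, 2, 3, 2]

Repeatedly divide and take the remainder:
291 = 5·55 + 16, so a_0 = 5
55 = 3·16 + 7, so a_1 = 3
16 = 2·7 + 2, so a_2 = 2
7 = 3·2 + 1, so a_3 = 3
2 = 2·1 + 0, so a_4 = 2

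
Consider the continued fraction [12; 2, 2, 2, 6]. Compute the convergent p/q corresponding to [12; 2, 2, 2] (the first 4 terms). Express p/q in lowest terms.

149/12

a_0 = 12: 12/1
a_1 = 2: 25/2
a_2 = 2: 62/5
a_3 = 2: 149/12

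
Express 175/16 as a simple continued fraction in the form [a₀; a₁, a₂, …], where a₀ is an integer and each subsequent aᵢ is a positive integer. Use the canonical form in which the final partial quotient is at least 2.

Run the Euclidean algorithm, recording each quotient:
175 ÷ 16 → quotient 10, remainder 15
16 ÷ 15 → quotient 1, remainder 1
15 ÷ 1 → quotient 15, remainder 0

[10; 1, 15]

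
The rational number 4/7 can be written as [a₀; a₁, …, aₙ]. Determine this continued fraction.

Repeatedly divide and take the remainder:
4 ÷ 7 → quotient 0, remainder 4
7 ÷ 4 → quotient 1, remainder 3
4 ÷ 3 → quotient 1, remainder 1
3 ÷ 1 → quotient 3, remainder 0

[0; 1, 1, 3]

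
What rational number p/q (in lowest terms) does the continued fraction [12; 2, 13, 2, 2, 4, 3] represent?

Work from the innermost term outward:
Start with 3.
4 + 1/(3/1) = 4 + 1/3 = 13/3
2 + 1/(13/3) = 2 + 3/13 = 29/13
2 + 1/(29/13) = 2 + 13/29 = 71/29
13 + 1/(71/29) = 13 + 29/71 = 952/71
2 + 1/(952/71) = 2 + 71/952 = 1975/952
12 + 1/(1975/952) = 12 + 952/1975 = 24652/1975

24652/1975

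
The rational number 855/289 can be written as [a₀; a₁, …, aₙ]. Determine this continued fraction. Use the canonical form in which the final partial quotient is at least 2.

855 ÷ 289 → quotient 2, remainder 277
289 ÷ 277 → quotient 1, remainder 12
277 ÷ 12 → quotient 23, remainder 1
12 ÷ 1 → quotient 12, remainder 0

[2; 1, 23, 12]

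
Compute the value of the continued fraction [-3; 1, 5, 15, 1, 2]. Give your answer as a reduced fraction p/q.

Compute successive convergents:
a_0 = -3: -3/1
a_1 = 1: -2/1
a_2 = 5: -13/6
a_3 = 15: -197/91
a_4 = 1: -210/97
a_5 = 2: -617/285

-617/285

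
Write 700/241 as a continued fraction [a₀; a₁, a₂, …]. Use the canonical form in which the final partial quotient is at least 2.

Run the Euclidean algorithm, recording each quotient:
700 = 2·241 + 218, so a_0 = 2
241 = 1·218 + 23, so a_1 = 1
218 = 9·23 + 11, so a_2 = 9
23 = 2·11 + 1, so a_3 = 2
11 = 11·1 + 0, so a_4 = 11

[2; 1, 9, 2, 11]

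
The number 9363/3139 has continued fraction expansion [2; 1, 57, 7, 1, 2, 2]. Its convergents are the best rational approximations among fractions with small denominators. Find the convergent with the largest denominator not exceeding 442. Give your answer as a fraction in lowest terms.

a_0 = 2: 2/1  (≤ bound)
a_1 = 1: 3/1  (≤ bound)
a_2 = 57: 173/58  (≤ bound)
a_3 = 7: 1214/407  (≤ bound)
a_4 = 1: 1387/465  (> 442, stop)

1214/407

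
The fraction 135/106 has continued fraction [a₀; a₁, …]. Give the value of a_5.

135 ÷ 106 → quotient 1, remainder 29
106 ÷ 29 → quotient 3, remainder 19
29 ÷ 19 → quotient 1, remainder 10
19 ÷ 10 → quotient 1, remainder 9
10 ÷ 9 → quotient 1, remainder 1
9 ÷ 1 → quotient 9, remainder 0

9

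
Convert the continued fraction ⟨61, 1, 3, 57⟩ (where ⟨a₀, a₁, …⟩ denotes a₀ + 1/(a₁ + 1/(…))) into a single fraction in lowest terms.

14141/229

Build up convergents one term at a time:
a_0 = 61: 61/1
a_1 = 1: 62/1
a_2 = 3: 247/4
a_3 = 57: 14141/229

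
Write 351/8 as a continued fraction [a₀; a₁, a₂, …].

⌊351/8⌋ = 43, remainder 7
⌊8/7⌋ = 1, remainder 1
⌊7/1⌋ = 7, remainder 0

[43; 1, 7]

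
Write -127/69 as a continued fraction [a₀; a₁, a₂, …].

[-2; 6, 3, 1, 2]

⌊-127/69⌋ = -2, remainder 11
⌊69/11⌋ = 6, remainder 3
⌊11/3⌋ = 3, remainder 2
⌊3/2⌋ = 1, remainder 1
⌊2/1⌋ = 2, remainder 0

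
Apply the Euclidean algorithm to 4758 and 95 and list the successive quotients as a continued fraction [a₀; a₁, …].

4758 ÷ 95 → quotient 50, remainder 8
95 ÷ 8 → quotient 11, remainder 7
8 ÷ 7 → quotient 1, remainder 1
7 ÷ 1 → quotient 7, remainder 0

[50; 11, 1, 7]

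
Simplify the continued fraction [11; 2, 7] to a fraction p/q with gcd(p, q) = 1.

Collapse the nested fraction from the inside out:
Start with 7.
2 + 1/(7/1) = 2 + 1/7 = 15/7
11 + 1/(15/7) = 11 + 7/15 = 172/15

172/15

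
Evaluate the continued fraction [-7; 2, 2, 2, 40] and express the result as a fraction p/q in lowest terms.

-3193/485

Start with 40.
2 + 1/(40/1) = 2 + 1/40 = 81/40
2 + 1/(81/40) = 2 + 40/81 = 202/81
2 + 1/(202/81) = 2 + 81/202 = 485/202
-7 + 1/(485/202) = -7 + 202/485 = -3193/485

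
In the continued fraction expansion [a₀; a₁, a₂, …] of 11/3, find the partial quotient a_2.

11 ÷ 3 → quotient 3, remainder 2
3 ÷ 2 → quotient 1, remainder 1
2 ÷ 1 → quotient 2, remainder 0

2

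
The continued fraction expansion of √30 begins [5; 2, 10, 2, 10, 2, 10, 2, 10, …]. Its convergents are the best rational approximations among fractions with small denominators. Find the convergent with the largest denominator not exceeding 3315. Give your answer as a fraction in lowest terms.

5291/966

a_0 = 5: 5/1  (≤ bound)
a_1 = 2: 11/2  (≤ bound)
a_2 = 10: 115/21  (≤ bound)
a_3 = 2: 241/44  (≤ bound)
a_4 = 10: 2525/461  (≤ bound)
a_5 = 2: 5291/966  (≤ bound)
a_6 = 10: 55435/10121  (> 3315, stop)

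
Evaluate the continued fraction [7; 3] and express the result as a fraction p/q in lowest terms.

22/3

Compute successive convergents:
a_0 = 7: 7/1
a_1 = 3: 22/3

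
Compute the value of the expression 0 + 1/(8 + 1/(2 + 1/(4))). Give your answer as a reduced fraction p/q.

a_0 = 0: 0/1
a_1 = 8: 1/8
a_2 = 2: 2/17
a_3 = 4: 9/76

9/76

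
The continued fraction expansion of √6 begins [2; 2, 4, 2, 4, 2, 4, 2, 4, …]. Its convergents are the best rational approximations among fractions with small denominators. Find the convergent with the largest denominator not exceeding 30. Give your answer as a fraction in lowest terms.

49/20

a_0 = 2: 2/1  (≤ bound)
a_1 = 2: 5/2  (≤ bound)
a_2 = 4: 22/9  (≤ bound)
a_3 = 2: 49/20  (≤ bound)
a_4 = 4: 218/89  (> 30, stop)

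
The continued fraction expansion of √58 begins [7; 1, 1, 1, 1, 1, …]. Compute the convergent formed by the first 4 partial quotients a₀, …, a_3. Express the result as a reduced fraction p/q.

Start with 1.
1 + 1/(1/1) = 1 + 1/1 = 2/1
1 + 1/(2/1) = 1 + 1/2 = 3/2
7 + 1/(3/2) = 7 + 2/3 = 23/3

23/3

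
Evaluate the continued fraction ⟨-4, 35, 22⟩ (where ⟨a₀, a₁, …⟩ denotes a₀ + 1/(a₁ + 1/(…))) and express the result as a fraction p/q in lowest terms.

-3062/771

a_0 = -4: -4/1
a_1 = 35: -139/35
a_2 = 22: -3062/771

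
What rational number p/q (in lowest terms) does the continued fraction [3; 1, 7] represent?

Start with 7.
1 + 1/(7/1) = 1 + 1/7 = 8/7
3 + 1/(8/7) = 3 + 7/8 = 31/8

31/8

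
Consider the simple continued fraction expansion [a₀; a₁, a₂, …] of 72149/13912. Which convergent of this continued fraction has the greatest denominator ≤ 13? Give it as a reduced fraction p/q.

List convergents until the denominator exceeds the bound:
a_0 = 5: 5/1  (≤ bound)
a_1 = 5: 26/5  (≤ bound)
a_2 = 2: 57/11  (≤ bound)
a_3 = 1: 83/16  (> 13, stop)

57/11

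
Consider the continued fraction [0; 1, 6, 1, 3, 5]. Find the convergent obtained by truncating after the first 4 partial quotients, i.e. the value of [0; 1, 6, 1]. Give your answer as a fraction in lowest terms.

7/8

Work from the innermost term outward:
Start with 1.
6 + 1/(1/1) = 6 + 1/1 = 7/1
1 + 1/(7/1) = 1 + 1/7 = 8/7
0 + 1/(8/7) = 0 + 7/8 = 7/8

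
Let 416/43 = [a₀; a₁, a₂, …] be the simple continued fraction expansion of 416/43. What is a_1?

Repeatedly divide and take the remainder:
416 = 9·43 + 29, so a_0 = 9
43 = 1·29 + 14, so a_1 = 1

1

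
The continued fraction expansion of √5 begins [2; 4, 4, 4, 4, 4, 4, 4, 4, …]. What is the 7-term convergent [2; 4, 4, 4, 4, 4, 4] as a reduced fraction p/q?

Starting at the tail and folding back:
Start with 4.
4 + 1/(4/1) = 4 + 1/4 = 17/4
4 + 1/(17/4) = 4 + 4/17 = 72/17
4 + 1/(72/17) = 4 + 17/72 = 305/72
4 + 1/(305/72) = 4 + 72/305 = 1292/305
4 + 1/(1292/305) = 4 + 305/1292 = 5473/1292
2 + 1/(5473/1292) = 2 + 1292/5473 = 12238/5473

12238/5473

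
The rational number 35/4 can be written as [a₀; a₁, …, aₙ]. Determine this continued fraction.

[8; 1, 3]

Apply division with remainder until the remainder is 0:
⌊35/4⌋ = 8, remainder 3
⌊4/3⌋ = 1, remainder 1
⌊3/1⌋ = 3, remainder 0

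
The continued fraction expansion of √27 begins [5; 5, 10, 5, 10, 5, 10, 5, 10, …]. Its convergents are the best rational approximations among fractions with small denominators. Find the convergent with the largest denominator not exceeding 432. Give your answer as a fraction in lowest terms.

a_0 = 5: 5/1  (≤ bound)
a_1 = 5: 26/5  (≤ bound)
a_2 = 10: 265/51  (≤ bound)
a_3 = 5: 1351/260  (≤ bound)
a_4 = 10: 13775/2651  (> 432, stop)

1351/260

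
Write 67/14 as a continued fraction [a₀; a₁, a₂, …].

[4; 1, 3, 1, 2]

⌊67/14⌋ = 4, remainder 11
⌊14/11⌋ = 1, remainder 3
⌊11/3⌋ = 3, remainder 2
⌊3/2⌋ = 1, remainder 1
⌊2/1⌋ = 2, remainder 0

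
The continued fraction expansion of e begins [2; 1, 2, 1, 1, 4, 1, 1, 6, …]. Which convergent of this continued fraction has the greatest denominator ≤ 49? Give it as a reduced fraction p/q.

106/39

List convergents until the denominator exceeds the bound:
a_0 = 2: 2/1  (≤ bound)
a_1 = 1: 3/1  (≤ bound)
a_2 = 2: 8/3  (≤ bound)
a_3 = 1: 11/4  (≤ bound)
a_4 = 1: 19/7  (≤ bound)
a_5 = 4: 87/32  (≤ bound)
a_6 = 1: 106/39  (≤ bound)
a_7 = 1: 193/71  (> 49, stop)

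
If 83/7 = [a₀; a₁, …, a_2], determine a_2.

6

Run the Euclidean algorithm, recording each quotient:
83 ÷ 7 → quotient 11, remainder 6
7 ÷ 6 → quotient 1, remainder 1
6 ÷ 1 → quotient 6, remainder 0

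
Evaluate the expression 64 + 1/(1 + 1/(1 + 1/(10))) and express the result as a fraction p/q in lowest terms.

1355/21

Work from the innermost term outward:
Start with 10.
1 + 1/(10/1) = 1 + 1/10 = 11/10
1 + 1/(11/10) = 1 + 10/11 = 21/11
64 + 1/(21/11) = 64 + 11/21 = 1355/21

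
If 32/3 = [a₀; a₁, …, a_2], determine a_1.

⌊32/3⌋ = 10, remainder 2
⌊3/2⌋ = 1, remainder 1

1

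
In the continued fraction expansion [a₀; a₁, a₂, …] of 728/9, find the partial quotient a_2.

8

728 = 80·9 + 8, so a_0 = 80
9 = 1·8 + 1, so a_1 = 1
8 = 8·1 + 0, so a_2 = 8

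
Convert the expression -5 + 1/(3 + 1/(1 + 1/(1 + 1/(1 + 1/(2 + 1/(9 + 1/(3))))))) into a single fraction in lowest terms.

-3992/845

Start with 3.
9 + 1/(3/1) = 9 + 1/3 = 28/3
2 + 1/(28/3) = 2 + 3/28 = 59/28
1 + 1/(59/28) = 1 + 28/59 = 87/59
1 + 1/(87/59) = 1 + 59/87 = 146/87
1 + 1/(146/87) = 1 + 87/146 = 233/146
3 + 1/(233/146) = 3 + 146/233 = 845/233
-5 + 1/(845/233) = -5 + 233/845 = -3992/845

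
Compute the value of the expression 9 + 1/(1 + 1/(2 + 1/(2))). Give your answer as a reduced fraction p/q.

a_0 = 9: 9/1
a_1 = 1: 10/1
a_2 = 2: 29/3
a_3 = 2: 68/7

68/7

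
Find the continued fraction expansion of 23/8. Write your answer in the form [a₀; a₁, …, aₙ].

[2; 1, 7]

Apply division with remainder until the remainder is 0:
⌊23/8⌋ = 2, remainder 7
⌊8/7⌋ = 1, remainder 1
⌊7/1⌋ = 7, remainder 0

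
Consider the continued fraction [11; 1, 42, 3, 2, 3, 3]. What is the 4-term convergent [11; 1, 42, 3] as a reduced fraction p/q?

1557/130

Starting at the tail and folding back:
Start with 3.
42 + 1/(3/1) = 42 + 1/3 = 127/3
1 + 1/(127/3) = 1 + 3/127 = 130/127
11 + 1/(130/127) = 11 + 127/130 = 1557/130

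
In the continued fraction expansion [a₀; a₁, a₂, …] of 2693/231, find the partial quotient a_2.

1

2693 ÷ 231 → quotient 11, remainder 152
231 ÷ 152 → quotient 1, remainder 79
152 ÷ 79 → quotient 1, remainder 73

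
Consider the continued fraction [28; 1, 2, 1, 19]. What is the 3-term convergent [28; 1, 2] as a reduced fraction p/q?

Collapse the nested fraction from the inside out:
Start with 2.
1 + 1/(2/1) = 1 + 1/2 = 3/2
28 + 1/(3/2) = 28 + 2/3 = 86/3

86/3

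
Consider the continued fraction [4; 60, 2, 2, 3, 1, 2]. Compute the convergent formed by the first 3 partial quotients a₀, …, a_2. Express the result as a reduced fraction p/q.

Work from the innermost term outward:
Start with 2.
60 + 1/(2/1) = 60 + 1/2 = 121/2
4 + 1/(121/2) = 4 + 2/121 = 486/121

486/121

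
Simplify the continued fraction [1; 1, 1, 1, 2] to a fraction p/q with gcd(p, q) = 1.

13/8

a_0 = 1: 1/1
a_1 = 1: 2/1
a_2 = 1: 3/2
a_3 = 1: 5/3
a_4 = 2: 13/8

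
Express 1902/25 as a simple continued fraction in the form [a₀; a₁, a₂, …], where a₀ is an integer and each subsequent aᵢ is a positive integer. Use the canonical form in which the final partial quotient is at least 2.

[76; 12, 2]

1902 ÷ 25 → quotient 76, remainder 2
25 ÷ 2 → quotient 12, remainder 1
2 ÷ 1 → quotient 2, remainder 0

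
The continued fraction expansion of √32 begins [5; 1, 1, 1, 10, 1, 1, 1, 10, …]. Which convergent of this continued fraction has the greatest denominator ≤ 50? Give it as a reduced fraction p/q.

198/35

List convergents until the denominator exceeds the bound:
a_0 = 5: 5/1  (≤ bound)
a_1 = 1: 6/1  (≤ bound)
a_2 = 1: 11/2  (≤ bound)
a_3 = 1: 17/3  (≤ bound)
a_4 = 10: 181/32  (≤ bound)
a_5 = 1: 198/35  (≤ bound)
a_6 = 1: 379/67  (> 50, stop)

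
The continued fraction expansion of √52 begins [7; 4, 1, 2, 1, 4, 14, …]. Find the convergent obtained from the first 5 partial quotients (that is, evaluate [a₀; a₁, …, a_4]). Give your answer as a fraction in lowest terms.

137/19

a_0 = 7: 7/1
a_1 = 4: 29/4
a_2 = 1: 36/5
a_3 = 2: 101/14
a_4 = 1: 137/19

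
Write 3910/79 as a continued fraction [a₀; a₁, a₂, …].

⌊3910/79⌋ = 49, remainder 39
⌊79/39⌋ = 2, remainder 1
⌊39/1⌋ = 39, remainder 0

[49; 2, 39]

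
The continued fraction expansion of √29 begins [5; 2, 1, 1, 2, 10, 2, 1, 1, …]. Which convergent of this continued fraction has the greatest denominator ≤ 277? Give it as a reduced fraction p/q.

List convergents until the denominator exceeds the bound:
a_0 = 5: 5/1  (≤ bound)
a_1 = 2: 11/2  (≤ bound)
a_2 = 1: 16/3  (≤ bound)
a_3 = 1: 27/5  (≤ bound)
a_4 = 2: 70/13  (≤ bound)
a_5 = 10: 727/135  (≤ bound)
a_6 = 2: 1524/283  (> 277, stop)

727/135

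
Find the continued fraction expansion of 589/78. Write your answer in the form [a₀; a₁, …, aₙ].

[7; 1, 1, 4, 2, 1, 2]

⌊589/78⌋ = 7, remainder 43
⌊78/43⌋ = 1, remainder 35
⌊43/35⌋ = 1, remainder 8
⌊35/8⌋ = 4, remainder 3
⌊8/3⌋ = 2, remainder 2
⌊3/2⌋ = 1, remainder 1
⌊2/1⌋ = 2, remainder 0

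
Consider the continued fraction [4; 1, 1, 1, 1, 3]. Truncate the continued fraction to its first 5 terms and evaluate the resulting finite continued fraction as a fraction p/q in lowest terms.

23/5

Collapse the nested fraction from the inside out:
Start with 1.
1 + 1/(1/1) = 1 + 1/1 = 2/1
1 + 1/(2/1) = 1 + 1/2 = 3/2
1 + 1/(3/2) = 1 + 2/3 = 5/3
4 + 1/(5/3) = 4 + 3/5 = 23/5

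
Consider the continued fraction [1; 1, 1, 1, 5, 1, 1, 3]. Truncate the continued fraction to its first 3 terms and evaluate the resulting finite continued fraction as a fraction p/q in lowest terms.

3/2

Start with 1.
1 + 1/(1/1) = 1 + 1/1 = 2/1
1 + 1/(2/1) = 1 + 1/2 = 3/2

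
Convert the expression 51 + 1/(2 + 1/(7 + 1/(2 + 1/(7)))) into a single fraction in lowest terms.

Start with 7.
2 + 1/(7/1) = 2 + 1/7 = 15/7
7 + 1/(15/7) = 7 + 7/15 = 112/15
2 + 1/(112/15) = 2 + 15/112 = 239/112
51 + 1/(239/112) = 51 + 112/239 = 12301/239

12301/239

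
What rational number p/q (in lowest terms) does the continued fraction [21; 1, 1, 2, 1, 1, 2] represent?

669/31

Use the convergent recurrence hₖ = aₖ·hₖ₋₁ + hₖ₋₂ (and likewise for the denominators kₖ):
a_0 = 21: 21/1
a_1 = 1: 22/1
a_2 = 1: 43/2
a_3 = 2: 108/5
a_4 = 1: 151/7
a_5 = 1: 259/12
a_6 = 2: 669/31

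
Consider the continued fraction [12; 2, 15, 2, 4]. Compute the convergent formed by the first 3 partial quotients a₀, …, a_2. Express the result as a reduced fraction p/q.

387/31

a_0 = 12: 12/1
a_1 = 2: 25/2
a_2 = 15: 387/31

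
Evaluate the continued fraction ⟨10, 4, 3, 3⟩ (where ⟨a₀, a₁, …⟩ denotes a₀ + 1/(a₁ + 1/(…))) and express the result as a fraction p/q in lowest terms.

440/43

Start with 3.
3 + 1/(3/1) = 3 + 1/3 = 10/3
4 + 1/(10/3) = 4 + 3/10 = 43/10
10 + 1/(43/10) = 10 + 10/43 = 440/43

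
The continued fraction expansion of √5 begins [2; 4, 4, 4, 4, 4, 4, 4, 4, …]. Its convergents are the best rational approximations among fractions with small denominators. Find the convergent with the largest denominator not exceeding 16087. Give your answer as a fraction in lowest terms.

12238/5473

a_0 = 2: 2/1  (≤ bound)
a_1 = 4: 9/4  (≤ bound)
a_2 = 4: 38/17  (≤ bound)
a_3 = 4: 161/72  (≤ bound)
a_4 = 4: 682/305  (≤ bound)
a_5 = 4: 2889/1292  (≤ bound)
a_6 = 4: 12238/5473  (≤ bound)
a_7 = 4: 51841/23184  (> 16087, stop)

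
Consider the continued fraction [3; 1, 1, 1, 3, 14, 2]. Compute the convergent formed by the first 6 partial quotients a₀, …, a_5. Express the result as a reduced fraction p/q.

Start with 14.
3 + 1/(14/1) = 3 + 1/14 = 43/14
1 + 1/(43/14) = 1 + 14/43 = 57/43
1 + 1/(57/43) = 1 + 43/57 = 100/57
1 + 1/(100/57) = 1 + 57/100 = 157/100
3 + 1/(157/100) = 3 + 100/157 = 571/157

571/157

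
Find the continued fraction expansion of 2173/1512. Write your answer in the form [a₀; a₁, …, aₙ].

Repeatedly divide and take the remainder:
2173 ÷ 1512 → quotient 1, remainder 661
1512 ÷ 661 → quotient 2, remainder 190
661 ÷ 190 → quotient 3, remainder 91
190 ÷ 91 → quotient 2, remainder 8
91 ÷ 8 → quotient 11, remainder 3
8 ÷ 3 → quotient 2, remainder 2
3 ÷ 2 → quotient 1, remainder 1
2 ÷ 1 → quotient 2, remainder 0

[1; 2, 3, 2, 11, 2, 1, 2]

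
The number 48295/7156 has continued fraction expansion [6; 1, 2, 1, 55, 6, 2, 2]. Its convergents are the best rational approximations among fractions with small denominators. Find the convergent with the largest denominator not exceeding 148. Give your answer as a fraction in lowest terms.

27/4

a_0 = 6: 6/1  (≤ bound)
a_1 = 1: 7/1  (≤ bound)
a_2 = 2: 20/3  (≤ bound)
a_3 = 1: 27/4  (≤ bound)
a_4 = 55: 1505/223  (> 148, stop)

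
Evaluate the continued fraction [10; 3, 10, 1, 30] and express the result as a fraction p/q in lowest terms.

a_0 = 10: 10/1
a_1 = 3: 31/3
a_2 = 10: 320/31
a_3 = 1: 351/34
a_4 = 30: 10850/1051

10850/1051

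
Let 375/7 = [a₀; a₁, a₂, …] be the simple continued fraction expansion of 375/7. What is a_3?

Apply division with remainder until the remainder is 0:
375 ÷ 7 → quotient 53, remainder 4
7 ÷ 4 → quotient 1, remainder 3
4 ÷ 3 → quotient 1, remainder 1
3 ÷ 1 → quotient 3, remainder 0

3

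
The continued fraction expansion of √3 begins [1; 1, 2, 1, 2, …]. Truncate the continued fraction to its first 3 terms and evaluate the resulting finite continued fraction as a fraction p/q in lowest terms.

5/3

Start with 2.
1 + 1/(2/1) = 1 + 1/2 = 3/2
1 + 1/(3/2) = 1 + 2/3 = 5/3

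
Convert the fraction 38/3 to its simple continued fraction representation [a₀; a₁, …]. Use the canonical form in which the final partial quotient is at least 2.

38 ÷ 3 → quotient 12, remainder 2
3 ÷ 2 → quotient 1, remainder 1
2 ÷ 1 → quotient 2, remainder 0

[12; 1, 2]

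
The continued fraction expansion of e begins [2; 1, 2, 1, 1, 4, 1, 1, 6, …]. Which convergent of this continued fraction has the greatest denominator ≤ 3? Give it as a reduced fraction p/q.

8/3

a_0 = 2: 2/1  (≤ bound)
a_1 = 1: 3/1  (≤ bound)
a_2 = 2: 8/3  (≤ bound)
a_3 = 1: 11/4  (> 3, stop)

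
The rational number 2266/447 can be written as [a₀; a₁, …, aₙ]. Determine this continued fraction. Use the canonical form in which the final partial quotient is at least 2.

2266 = 5·447 + 31, so a_0 = 5
447 = 14·31 + 13, so a_1 = 14
31 = 2·13 + 5, so a_2 = 2
13 = 2·5 + 3, so a_3 = 2
5 = 1·3 + 2, so a_4 = 1
3 = 1·2 + 1, so a_5 = 1
2 = 2·1 + 0, so a_6 = 2

[5; 14, 2, 2, 1, 1, 2]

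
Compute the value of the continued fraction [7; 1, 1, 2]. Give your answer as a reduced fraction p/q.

Compute successive convergents:
a_0 = 7: 7/1
a_1 = 1: 8/1
a_2 = 1: 15/2
a_3 = 2: 38/5

38/5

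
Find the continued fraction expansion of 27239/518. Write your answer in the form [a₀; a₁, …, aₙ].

[52; 1, 1, 2, 2, 3, 1, 9]

27239 = 52·518 + 303, so a_0 = 52
518 = 1·303 + 215, so a_1 = 1
303 = 1·215 + 88, so a_2 = 1
215 = 2·88 + 39, so a_3 = 2
88 = 2·39 + 10, so a_4 = 2
39 = 3·10 + 9, so a_5 = 3
10 = 1·9 + 1, so a_6 = 1
9 = 9·1 + 0, so a_7 = 9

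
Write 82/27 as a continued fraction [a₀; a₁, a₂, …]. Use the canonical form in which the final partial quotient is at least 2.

[3; 27]

Repeatedly divide and take the remainder:
⌊82/27⌋ = 3, remainder 1
⌊27/1⌋ = 27, remainder 0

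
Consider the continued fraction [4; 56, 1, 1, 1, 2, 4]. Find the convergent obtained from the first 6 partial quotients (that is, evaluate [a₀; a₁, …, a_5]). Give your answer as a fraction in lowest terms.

Start with 2.
1 + 1/(2/1) = 1 + 1/2 = 3/2
1 + 1/(3/2) = 1 + 2/3 = 5/3
1 + 1/(5/3) = 1 + 3/5 = 8/5
56 + 1/(8/5) = 56 + 5/8 = 453/8
4 + 1/(453/8) = 4 + 8/453 = 1820/453

1820/453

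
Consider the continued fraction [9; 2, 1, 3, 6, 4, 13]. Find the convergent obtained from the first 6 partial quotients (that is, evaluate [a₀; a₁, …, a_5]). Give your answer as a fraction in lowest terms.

Start with 4.
6 + 1/(4/1) = 6 + 1/4 = 25/4
3 + 1/(25/4) = 3 + 4/25 = 79/25
1 + 1/(79/25) = 1 + 25/79 = 104/79
2 + 1/(104/79) = 2 + 79/104 = 287/104
9 + 1/(287/104) = 9 + 104/287 = 2687/287

2687/287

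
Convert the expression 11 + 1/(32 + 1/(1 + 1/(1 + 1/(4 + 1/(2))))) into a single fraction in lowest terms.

Use the convergent recurrence hₖ = aₖ·hₖ₋₁ + hₖ₋₂ (and likewise for the denominators kₖ):
a_0 = 11: 11/1
a_1 = 32: 353/32
a_2 = 1: 364/33
a_3 = 1: 717/65
a_4 = 4: 3232/293
a_5 = 2: 7181/651

7181/651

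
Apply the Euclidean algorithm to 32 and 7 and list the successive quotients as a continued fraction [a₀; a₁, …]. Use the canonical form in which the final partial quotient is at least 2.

32 = 4·7 + 4, so a_0 = 4
7 = 1·4 + 3, so a_1 = 1
4 = 1·3 + 1, so a_2 = 1
3 = 3·1 + 0, so a_3 = 3

[4; 1, 1, 3]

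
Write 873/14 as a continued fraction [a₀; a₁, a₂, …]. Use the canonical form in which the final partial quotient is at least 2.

[62; 2, 1, 4]

Apply division with remainder until the remainder is 0:
873 ÷ 14 → quotient 62, remainder 5
14 ÷ 5 → quotient 2, remainder 4
5 ÷ 4 → quotient 1, remainder 1
4 ÷ 1 → quotient 4, remainder 0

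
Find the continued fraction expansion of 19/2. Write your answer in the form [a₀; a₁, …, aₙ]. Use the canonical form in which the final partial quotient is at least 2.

[9; 2]

⌊19/2⌋ = 9, remainder 1
⌊2/1⌋ = 2, remainder 0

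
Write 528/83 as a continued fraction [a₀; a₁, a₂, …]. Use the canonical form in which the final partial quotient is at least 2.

Run the Euclidean algorithm, recording each quotient:
528 = 6·83 + 30, so a_0 = 6
83 = 2·30 + 23, so a_1 = 2
30 = 1·23 + 7, so a_2 = 1
23 = 3·7 + 2, so a_3 = 3
7 = 3·2 + 1, so a_4 = 3
2 = 2·1 + 0, so a_5 = 2

[6; 2, 1, 3, 3, 2]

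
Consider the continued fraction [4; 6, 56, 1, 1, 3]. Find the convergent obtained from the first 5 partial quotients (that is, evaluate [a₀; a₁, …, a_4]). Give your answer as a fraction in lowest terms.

Build up convergents one term at a time:
a_0 = 4: 4/1
a_1 = 6: 25/6
a_2 = 56: 1404/337
a_3 = 1: 1429/343
a_4 = 1: 2833/680

2833/680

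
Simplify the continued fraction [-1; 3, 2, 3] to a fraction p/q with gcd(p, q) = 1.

Start with 3.
2 + 1/(3/1) = 2 + 1/3 = 7/3
3 + 1/(7/3) = 3 + 3/7 = 24/7
-1 + 1/(24/7) = -1 + 7/24 = -17/24

-17/24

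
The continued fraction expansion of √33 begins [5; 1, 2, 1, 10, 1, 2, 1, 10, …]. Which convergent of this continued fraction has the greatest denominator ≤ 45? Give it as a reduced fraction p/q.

List convergents until the denominator exceeds the bound:
a_0 = 5: 5/1  (≤ bound)
a_1 = 1: 6/1  (≤ bound)
a_2 = 2: 17/3  (≤ bound)
a_3 = 1: 23/4  (≤ bound)
a_4 = 10: 247/43  (≤ bound)
a_5 = 1: 270/47  (> 45, stop)

247/43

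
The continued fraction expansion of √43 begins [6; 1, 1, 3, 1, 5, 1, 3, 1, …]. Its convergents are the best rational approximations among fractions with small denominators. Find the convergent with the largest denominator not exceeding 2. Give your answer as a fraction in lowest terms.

13/2

a_0 = 6: 6/1  (≤ bound)
a_1 = 1: 7/1  (≤ bound)
a_2 = 1: 13/2  (≤ bound)
a_3 = 3: 46/7  (> 2, stop)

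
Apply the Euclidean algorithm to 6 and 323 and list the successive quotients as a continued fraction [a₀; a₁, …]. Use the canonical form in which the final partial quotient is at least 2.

[0; 53, 1, 5]

6 ÷ 323 → quotient 0, remainder 6
323 ÷ 6 → quotient 53, remainder 5
6 ÷ 5 → quotient 1, remainder 1
5 ÷ 1 → quotient 5, remainder 0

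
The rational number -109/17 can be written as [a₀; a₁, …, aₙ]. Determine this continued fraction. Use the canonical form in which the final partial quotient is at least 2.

-109 ÷ 17 → quotient -7, remainder 10
17 ÷ 10 → quotient 1, remainder 7
10 ÷ 7 → quotient 1, remainder 3
7 ÷ 3 → quotient 2, remainder 1
3 ÷ 1 → quotient 3, remainder 0

[-7; 1, 1, 2, 3]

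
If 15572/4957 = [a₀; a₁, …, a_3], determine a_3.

50

Apply division with remainder until the remainder is 0:
15572 = 3·4957 + 701, so a_0 = 3
4957 = 7·701 + 50, so a_1 = 7
701 = 14·50 + 1, so a_2 = 14
50 = 50·1 + 0, so a_3 = 50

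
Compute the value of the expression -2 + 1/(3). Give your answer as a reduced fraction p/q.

-5/3

Work from the innermost term outward:
Start with 3.
-2 + 1/(3/1) = -2 + 1/3 = -5/3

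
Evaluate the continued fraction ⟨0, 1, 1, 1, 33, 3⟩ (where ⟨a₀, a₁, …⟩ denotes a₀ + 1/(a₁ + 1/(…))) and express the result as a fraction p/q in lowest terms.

Use the convergent recurrence hₖ = aₖ·hₖ₋₁ + hₖ₋₂ (and likewise for the denominators kₖ):
a_0 = 0: 0/1
a_1 = 1: 1/1
a_2 = 1: 1/2
a_3 = 1: 2/3
a_4 = 33: 67/101
a_5 = 3: 203/306

203/306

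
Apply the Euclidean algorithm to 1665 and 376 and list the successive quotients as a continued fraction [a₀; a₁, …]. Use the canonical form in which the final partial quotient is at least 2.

Run the Euclidean algorithm, recording each quotient:
1665 = 4·376 + 161, so a_0 = 4
376 = 2·161 + 54, so a_1 = 2
161 = 2·54 + 53, so a_2 = 2
54 = 1·53 + 1, so a_3 = 1
53 = 53·1 + 0, so a_4 = 53

[4; 2, 2, 1, 53]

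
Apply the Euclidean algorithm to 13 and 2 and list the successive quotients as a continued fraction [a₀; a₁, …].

13 ÷ 2 → quotient 6, remainder 1
2 ÷ 1 → quotient 2, remainder 0

[6; 2]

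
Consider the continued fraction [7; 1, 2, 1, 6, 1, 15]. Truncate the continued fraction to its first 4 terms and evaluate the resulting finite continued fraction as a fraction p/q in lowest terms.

Compute successive convergents:
a_0 = 7: 7/1
a_1 = 1: 8/1
a_2 = 2: 23/3
a_3 = 1: 31/4

31/4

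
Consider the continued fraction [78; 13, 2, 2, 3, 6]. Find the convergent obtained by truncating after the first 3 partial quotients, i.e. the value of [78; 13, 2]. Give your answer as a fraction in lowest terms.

2108/27

Compute successive convergents:
a_0 = 78: 78/1
a_1 = 13: 1015/13
a_2 = 2: 2108/27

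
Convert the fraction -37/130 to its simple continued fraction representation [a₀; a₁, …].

[-1; 1, 2, 1, 1, 18]

-37 ÷ 130 → quotient -1, remainder 93
130 ÷ 93 → quotient 1, remainder 37
93 ÷ 37 → quotient 2, remainder 19
37 ÷ 19 → quotient 1, remainder 18
19 ÷ 18 → quotient 1, remainder 1
18 ÷ 1 → quotient 18, remainder 0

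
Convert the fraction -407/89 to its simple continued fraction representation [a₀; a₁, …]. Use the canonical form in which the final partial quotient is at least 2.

[-5; 2, 2, 1, 12]

-407 = -5·89 + 38, so a_0 = -5
89 = 2·38 + 13, so a_1 = 2
38 = 2·13 + 12, so a_2 = 2
13 = 1·12 + 1, so a_3 = 1
12 = 12·1 + 0, so a_4 = 12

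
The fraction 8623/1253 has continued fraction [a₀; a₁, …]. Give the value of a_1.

1

8623 ÷ 1253 → quotient 6, remainder 1105
1253 ÷ 1105 → quotient 1, remainder 148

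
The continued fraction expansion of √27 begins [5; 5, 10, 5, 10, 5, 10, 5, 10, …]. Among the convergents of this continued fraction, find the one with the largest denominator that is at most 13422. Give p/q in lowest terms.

13775/2651

List convergents until the denominator exceeds the bound:
a_0 = 5: 5/1  (≤ bound)
a_1 = 5: 26/5  (≤ bound)
a_2 = 10: 265/51  (≤ bound)
a_3 = 5: 1351/260  (≤ bound)
a_4 = 10: 13775/2651  (≤ bound)
a_5 = 5: 70226/13515  (> 13422, stop)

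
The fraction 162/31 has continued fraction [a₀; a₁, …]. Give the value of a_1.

162 ÷ 31 → quotient 5, remainder 7
31 ÷ 7 → quotient 4, remainder 3

4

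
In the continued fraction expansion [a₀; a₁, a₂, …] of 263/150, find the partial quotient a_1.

1

⌊263/150⌋ = 1, remainder 113
⌊150/113⌋ = 1, remainder 37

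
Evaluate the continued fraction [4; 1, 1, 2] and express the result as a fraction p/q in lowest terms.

Compute successive convergents:
a_0 = 4: 4/1
a_1 = 1: 5/1
a_2 = 1: 9/2
a_3 = 2: 23/5

23/5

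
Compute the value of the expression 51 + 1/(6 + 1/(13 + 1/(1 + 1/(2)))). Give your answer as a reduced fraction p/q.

Compute successive convergents:
a_0 = 51: 51/1
a_1 = 6: 307/6
a_2 = 13: 4042/79
a_3 = 1: 4349/85
a_4 = 2: 12740/249

12740/249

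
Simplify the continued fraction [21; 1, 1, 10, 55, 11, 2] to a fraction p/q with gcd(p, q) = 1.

573673/26653

Starting at the tail and folding back:
Start with 2.
11 + 1/(2/1) = 11 + 1/2 = 23/2
55 + 1/(23/2) = 55 + 2/23 = 1267/23
10 + 1/(1267/23) = 10 + 23/1267 = 12693/1267
1 + 1/(12693/1267) = 1 + 1267/12693 = 13960/12693
1 + 1/(13960/12693) = 1 + 12693/13960 = 26653/13960
21 + 1/(26653/13960) = 21 + 13960/26653 = 573673/26653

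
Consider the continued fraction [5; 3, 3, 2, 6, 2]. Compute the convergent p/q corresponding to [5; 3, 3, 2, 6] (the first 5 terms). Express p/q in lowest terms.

785/148

Compute successive convergents:
a_0 = 5: 5/1
a_1 = 3: 16/3
a_2 = 3: 53/10
a_3 = 2: 122/23
a_4 = 6: 785/148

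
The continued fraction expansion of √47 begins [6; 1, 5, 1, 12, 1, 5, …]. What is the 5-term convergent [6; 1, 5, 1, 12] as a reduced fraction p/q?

617/90

Work from the innermost term outward:
Start with 12.
1 + 1/(12/1) = 1 + 1/12 = 13/12
5 + 1/(13/12) = 5 + 12/13 = 77/13
1 + 1/(77/13) = 1 + 13/77 = 90/77
6 + 1/(90/77) = 6 + 77/90 = 617/90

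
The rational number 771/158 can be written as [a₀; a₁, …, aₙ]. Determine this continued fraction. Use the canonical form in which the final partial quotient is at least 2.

⌊771/158⌋ = 4, remainder 139
⌊158/139⌋ = 1, remainder 19
⌊139/19⌋ = 7, remainder 6
⌊19/6⌋ = 3, remainder 1
⌊6/1⌋ = 6, remainder 0

[4; 1, 7, 3, 6]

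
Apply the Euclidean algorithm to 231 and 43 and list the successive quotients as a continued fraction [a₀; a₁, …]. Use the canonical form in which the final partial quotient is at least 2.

[5; 2, 1, 2, 5]

231 = 5·43 + 16, so a_0 = 5
43 = 2·16 + 11, so a_1 = 2
16 = 1·11 + 5, so a_2 = 1
11 = 2·5 + 1, so a_3 = 2
5 = 5·1 + 0, so a_4 = 5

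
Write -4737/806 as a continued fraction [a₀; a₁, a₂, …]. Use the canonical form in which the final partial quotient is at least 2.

-4737 = -6·806 + 99, so a_0 = -6
806 = 8·99 + 14, so a_1 = 8
99 = 7·14 + 1, so a_2 = 7
14 = 14·1 + 0, so a_3 = 14

[-6; 8, 7, 14]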